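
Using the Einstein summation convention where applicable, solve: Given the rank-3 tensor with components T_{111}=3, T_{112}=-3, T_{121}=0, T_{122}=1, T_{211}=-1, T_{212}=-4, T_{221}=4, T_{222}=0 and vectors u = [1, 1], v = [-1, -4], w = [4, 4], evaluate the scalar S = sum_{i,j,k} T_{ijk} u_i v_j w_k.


S = sum over i,j,k of T_{ijk} u_i v_j w_k. Expanding all 8 terms:
T_{111}*u_1*v_1*w_1 = 3*1*-1*4 = -12  (running total: -12)
T_{112}*u_1*v_1*w_2 = -3*1*-1*4 = 12  (running total: 0)
T_{121}*u_1*v_2*w_1 = 0*1*-4*4 = 0  (running total: 0)
T_{122}*u_1*v_2*w_2 = 1*1*-4*4 = -16  (running total: -16)
T_{211}*u_2*v_1*w_1 = -1*1*-1*4 = 4  (running total: -12)
T_{212}*u_2*v_1*w_2 = -4*1*-1*4 = 16  (running total: 4)
T_{221}*u_2*v_2*w_1 = 4*1*-4*4 = -64  (running total: -60)
T_{222}*u_2*v_2*w_2 = 0*1*-4*4 = 0  (running total: -60)
S = -60

-60


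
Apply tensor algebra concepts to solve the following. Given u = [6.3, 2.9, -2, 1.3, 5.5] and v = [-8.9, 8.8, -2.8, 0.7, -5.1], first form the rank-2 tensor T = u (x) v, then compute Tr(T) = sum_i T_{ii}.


The outer product gives T_{ij} = u_i v_j.
The trace (contraction) is Tr(T) = sum_i T_{ii} = sum_i u_i v_i.
Diagonal entries:
T_{11} = u_1 * v_1 = 6.3 * -8.9 = -56.07
T_{22} = u_2 * v_2 = 2.9 * 8.8 = 25.52
T_{33} = u_3 * v_3 = -2 * -2.8 = 5.6
T_{44} = u_4 * v_4 = 1.3 * 0.7 = 0.91
T_{55} = u_5 * v_5 = 5.5 * -5.1 = -28.05
Tr(T) = -56.07 + 25.52 + 5.6 + 0.91 + -28.05 = -52.09

-52.09


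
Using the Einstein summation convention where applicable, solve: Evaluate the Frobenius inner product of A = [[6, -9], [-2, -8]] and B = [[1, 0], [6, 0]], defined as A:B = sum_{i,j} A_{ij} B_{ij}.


A:B = sum over all i,j of A_{ij} * B_{ij}.
Row 1: 6*1=6, -9*0=0 => row sum = 6
Row 2: -2*6=-12, -8*0=0 => row sum = -12
Total = 6 + -12 = -6

-6


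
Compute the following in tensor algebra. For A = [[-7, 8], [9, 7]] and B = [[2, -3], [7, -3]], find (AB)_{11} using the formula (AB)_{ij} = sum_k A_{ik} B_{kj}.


(AB)_{ij} = sum_k A_{ik} B_{kj}.
For i=1, j=1:
A_{11} * B_{11} = -7 * 2 = -14
A_{12} * B_{21} = 8 * 7 = 56
Sum = -14 + 56 = 42

42


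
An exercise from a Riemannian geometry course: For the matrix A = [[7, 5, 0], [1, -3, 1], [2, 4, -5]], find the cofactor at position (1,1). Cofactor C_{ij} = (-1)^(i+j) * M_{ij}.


To find cofactor C_{11}, delete row 1 and column 1.
The resulting 2x2 submatrix is: [[-3, 1], [4, -5]]
Minor M_{11} = -3*-5 - 1*4
  = 15 - 4 = 11
Sign = (-1)^(1+1) = (-1)^2 = 1
Cofactor C_{11} = 1 * 11 = 11

11


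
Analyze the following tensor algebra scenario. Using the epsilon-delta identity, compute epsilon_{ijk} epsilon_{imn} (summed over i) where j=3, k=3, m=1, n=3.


Using the identity: epsilon_{ijk} epsilon_{imn} = delta_{jm} delta_{kn} - delta_{jn} delta_{km}.
delta_{31} = 0
delta_{33} = 1
delta_{33} = 1
delta_{31} = 0
Result = 0 * 1 - 1 * 0 = 0 - 0 = 0

0


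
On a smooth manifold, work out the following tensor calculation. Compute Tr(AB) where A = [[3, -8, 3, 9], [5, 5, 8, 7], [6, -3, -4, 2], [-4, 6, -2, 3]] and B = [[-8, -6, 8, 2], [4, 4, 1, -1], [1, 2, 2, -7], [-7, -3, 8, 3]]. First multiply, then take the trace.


Tr(AB) = sum_i (AB)_{ii} where (AB)_{ii} = sum_k A_{ik} B_{ki}.
(AB)_{11} = 3*-8 + -8*4 + 3*1 + 9*-7 = -116
(AB)_{22} = 5*-6 + 5*4 + 8*2 + 7*-3 = -15
(AB)_{33} = 6*8 + -3*1 + -4*2 + 2*8 = 53
(AB)_{44} = -4*2 + 6*-1 + -2*-7 + 3*3 = 9
Tr(AB) = -116 + -15 + 53 + 9 = -69

-69


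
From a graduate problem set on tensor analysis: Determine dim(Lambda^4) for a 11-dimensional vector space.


The dimension of the space of p-forms on an n-dimensional space is C(n, p).
n = 11, p = 4
C(11, 4) = 11! / (4! * 7!) = 330

330


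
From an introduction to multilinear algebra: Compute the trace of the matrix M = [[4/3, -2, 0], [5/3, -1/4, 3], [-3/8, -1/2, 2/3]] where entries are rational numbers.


The trace is the sum of diagonal entries.
Diagonal: M[1,1] = 4/3, M[2,2] = -1/4, M[3,3] = 2/3
Tr(M) = 4/3 + -1/4 + 2/3
Computing step by step:
After adding M[1,1]: 4/3
After adding M[2,2]: 13/12
After adding M[3,3]: 7/4
Tr(M) = 7/4

7/4


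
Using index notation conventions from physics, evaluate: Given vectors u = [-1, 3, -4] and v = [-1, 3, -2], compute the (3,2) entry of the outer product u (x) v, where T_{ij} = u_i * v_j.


The outer product entry T_{ij} = u_i * v_j.
We need i=3, j=2.
u_3 = -4, v_2 = 3
T_{3,2} = -4 * 3 = -12

-12


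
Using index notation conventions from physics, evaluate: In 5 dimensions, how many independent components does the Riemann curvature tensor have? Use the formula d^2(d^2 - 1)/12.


The Riemann tensor in d dimensions has d^2(d^2 - 1)/12 independent components.
d = 5, so d^2 = 25
d^2 - 1 = 24
d^2(d^2 - 1) = 25 * 24 = 600
Divide by 12: 600 / 12 = 50

50


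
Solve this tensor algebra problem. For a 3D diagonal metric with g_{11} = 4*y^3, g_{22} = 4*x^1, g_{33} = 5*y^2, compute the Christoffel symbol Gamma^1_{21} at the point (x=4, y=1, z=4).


For a diagonal metric, Gamma^k_{ij} = (1/2) g^{kk} (dg_{ik}/dx_j + dg_{jk}/dx_i - dg_{ij}/dx_k).
The metric is diagonal, so g_{ab} = 0 for a != b.
At the given point: g_{11} = 4, g_{22} = 16, g_{33} = 5
g^{11} = 1/4
dg_{21}/dx_1 = 0 (off-diagonal)
dg_{11}/dx_2 = dg_{11}/dx_2 = 12
dg_{21}/dx_1 = 0 (off-diagonal)
Numerator = 0 + 12 - 0 = 12
Gamma^1_{21} = 12 / (2 * 4) = 3/2

3/2


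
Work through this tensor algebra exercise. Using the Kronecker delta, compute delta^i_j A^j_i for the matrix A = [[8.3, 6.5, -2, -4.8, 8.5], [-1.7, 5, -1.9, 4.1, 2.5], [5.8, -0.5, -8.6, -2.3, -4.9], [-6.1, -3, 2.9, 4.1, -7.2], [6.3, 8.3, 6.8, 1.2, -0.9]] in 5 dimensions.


The contraction (trace) of a rank-2 tensor is the sum of its diagonal elements.
Diagonal entries: A[1,1] = 8.3, A[2,2] = 5, A[3,3] = -8.6, A[4,4] = 4.1, A[5,5] = -0.9
Tr(A) = 8.3 + 5 + -8.6 + 4.1 + -0.9 = 7.9

7.9


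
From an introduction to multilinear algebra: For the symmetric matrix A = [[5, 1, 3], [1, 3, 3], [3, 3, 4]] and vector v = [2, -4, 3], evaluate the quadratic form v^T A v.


First compute Av:
(Av)_1 = 5*2 + 1*-4 + 3*3 = 15
(Av)_2 = 1*2 + 3*-4 + 3*3 = -1
(Av)_3 = 3*2 + 3*-4 + 4*3 = 6
Av = [15, -1, 6]
Then v^T (Av) = 2*15 + -4*-1 + 3*6
= 30 + 4 + 18 = 52

52


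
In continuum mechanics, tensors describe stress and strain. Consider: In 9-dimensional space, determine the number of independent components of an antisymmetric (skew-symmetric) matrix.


An antisymmetric rank-2 tensor satisfies A_{ij} = -A_{ji}, so diagonal entries are zero.
The independent components are the upper-triangular entries: C(n, 2) = n(n-1)/2.
n = 9
C(9, 2) = 9 * 8 / 2 = 72 / 2 = 36

36


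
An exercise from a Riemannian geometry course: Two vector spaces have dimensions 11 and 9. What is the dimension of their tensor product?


The dimension of a tensor product is the product of dimensions.
dim(V) = 11, dim(W) = 9
dim(V (x) W) = 11 * 9 = 99

99


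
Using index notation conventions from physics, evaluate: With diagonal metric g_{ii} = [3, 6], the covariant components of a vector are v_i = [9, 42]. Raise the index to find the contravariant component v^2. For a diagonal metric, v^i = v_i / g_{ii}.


To raise an index with a diagonal metric: v^i = v_i / g_{ii}.
For index 2: v_2 = 42, g_{22} = 6
v^2 = 42 / 6 = 7

7


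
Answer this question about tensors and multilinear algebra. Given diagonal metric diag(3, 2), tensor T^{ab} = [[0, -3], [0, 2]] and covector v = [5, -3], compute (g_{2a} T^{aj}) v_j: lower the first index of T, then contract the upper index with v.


Step 1: lower the first index. For a diagonal metric, g_{ia} T^{aj} = g_{ii} T^{ij} (no sum on i).
g_{22} = 2
S_2{}^1 = 2 * T^{21} = 2 * 0 = 0
S_2{}^2 = 2 * T^{22} = 2 * 2 = 4
Step 2: contract S_2{}^j with v_j.
S_2{}^1 * v_1 = 0 * 5 = 0
S_2{}^2 * v_2 = 4 * -3 = -12
Result = 0 + -12 = -12

-12


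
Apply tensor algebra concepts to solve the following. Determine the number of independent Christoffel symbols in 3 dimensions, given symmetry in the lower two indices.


Christoffel symbols Gamma^k_{ij} are symmetric in i,j, so there are d * d(d+1)/2 independent symbols.
d = 3
d(d+1)/2 = 3 * 4 / 2 = 6
Total = 3 * 6 = 18

18


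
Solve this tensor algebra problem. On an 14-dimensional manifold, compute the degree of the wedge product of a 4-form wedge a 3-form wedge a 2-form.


The degree of a wedge product is the sum of the degrees of the individual forms.
Degrees: 4, 3, 2
Total degree = 4 + 3 + 2 = 9

9


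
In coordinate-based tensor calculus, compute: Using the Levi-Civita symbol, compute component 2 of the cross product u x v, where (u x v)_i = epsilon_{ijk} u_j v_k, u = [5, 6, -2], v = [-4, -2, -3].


(u x v)_2 = sum_{j,k} epsilon_{2jk} u_j v_k. Only permutations of (1,2,3) contribute; the two non-zero terms are:
eps_{213} u_1 v_3 = -1 * 5 * -3 = 15
eps_{231} u_3 v_1 = 1 * -2 * -4 = 8
(u x v)_2 = 23

23


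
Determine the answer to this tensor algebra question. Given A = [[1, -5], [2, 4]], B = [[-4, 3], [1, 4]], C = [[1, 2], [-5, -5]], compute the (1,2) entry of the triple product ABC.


(ABC)_{12} = sum_m (AB)_{1m} C_{m2}. First compute row 1 of AB.
(AB)_{11} = 1*-4 + -5*1 = -9
(AB)_{12} = 1*3 + -5*4 = -17
Now contract with column 2 of C:
(AB)_{11} * C_{12} = -9 * 2 = -18
(AB)_{12} * C_{22} = -17 * -5 = 85
(ABC)_{12} = -18 + 85 = 67

67


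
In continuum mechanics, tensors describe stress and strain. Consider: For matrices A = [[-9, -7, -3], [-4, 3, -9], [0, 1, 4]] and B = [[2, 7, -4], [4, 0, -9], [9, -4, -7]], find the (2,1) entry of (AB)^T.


(AB)^T_{ij} = (AB)_{ji} = sum_k A_{jk} B_{ki}.
For i=2, j=1 we need (AB)_{12}:
A_{11} * B_{12} = -9 * 7 = -63
A_{12} * B_{22} = -7 * 0 = 0
A_{13} * B_{32} = -3 * -4 = 12
Sum = -63 + 0 + 12 = -51

-51


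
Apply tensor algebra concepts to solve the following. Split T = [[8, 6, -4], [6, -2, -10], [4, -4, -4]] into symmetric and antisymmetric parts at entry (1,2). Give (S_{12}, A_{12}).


T_{12} = 6
T_{21} = 6
S_{12} = (6 + 6)/2 = 12/2 = 6
A_{12} = (6 - 6)/2 = 0/2 = 0
Check: S + A = 6 + 0 = 6 = T_{12}.

(6, 0)


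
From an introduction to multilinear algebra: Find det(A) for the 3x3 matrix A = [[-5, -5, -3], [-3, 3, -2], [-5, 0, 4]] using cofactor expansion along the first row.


Expanding along the first row, det(A) = a11*M_11 - a12*M_12 + a13*M_13, where M_1j is the (1,j) minor.
Minor M_11 = 3*4 - -2*0 = 12
Minor M_12 = -3*4 - -2*-5 = -22
Minor M_13 = -3*0 - 3*-5 = 15
det = -5*(12) - -5*(-22) + -3*(15)
    = -60 - 110 + -45
    = -215

-215


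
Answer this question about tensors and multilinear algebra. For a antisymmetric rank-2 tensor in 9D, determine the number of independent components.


A antisymmetric rank-2 tensor in d dimensions has d(d-1)/2 independent components.
d = 9
d(d-1)/2 = 9 * 8 / 2 = 72 / 2 = 36

36


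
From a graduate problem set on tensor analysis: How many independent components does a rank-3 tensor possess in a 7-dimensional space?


The number of components of a rank-r tensor in d dimensions is d^r.
Here d = 7 and r = 3.
7^3 = 343

343


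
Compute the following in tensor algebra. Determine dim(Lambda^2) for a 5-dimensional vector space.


The dimension of the space of p-forms on an n-dimensional space is C(n, p).
n = 5, p = 2
C(5, 2) = 5! / (2! * 3!) = 10

10


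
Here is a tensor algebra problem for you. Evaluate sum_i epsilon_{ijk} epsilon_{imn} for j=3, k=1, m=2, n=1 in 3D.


Using the identity: epsilon_{ijk} epsilon_{imn} = delta_{jm} delta_{kn} - delta_{jn} delta_{km}.
delta_{32} = 0
delta_{11} = 1
delta_{31} = 0
delta_{12} = 0
Result = 0 * 1 - 0 * 0 = 0 - 0 = 0

0


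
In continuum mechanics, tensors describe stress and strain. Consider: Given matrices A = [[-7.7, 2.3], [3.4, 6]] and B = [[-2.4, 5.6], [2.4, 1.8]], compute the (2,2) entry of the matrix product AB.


(AB)_{ij} = sum_k A_{ik} B_{kj}.
For i=2, j=2:
A_{21} * B_{12} = 3.4 * 5.6 = 19.04
A_{22} * B_{22} = 6 * 1.8 = 10.8
Sum = 19.04 + 10.8 = 29.84

29.84


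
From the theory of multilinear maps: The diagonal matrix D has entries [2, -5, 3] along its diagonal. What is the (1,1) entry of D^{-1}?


For a diagonal matrix, the inverse has entries (D^{-1})_{ii} = 1/d_{ii}.
The diagonal entries are: d_{11} = 2, d_{22} = -5, d_{33} = 3
We need (D^{-1})_{11} = 1/d_{11} = 1/2 = 1/2

1/2


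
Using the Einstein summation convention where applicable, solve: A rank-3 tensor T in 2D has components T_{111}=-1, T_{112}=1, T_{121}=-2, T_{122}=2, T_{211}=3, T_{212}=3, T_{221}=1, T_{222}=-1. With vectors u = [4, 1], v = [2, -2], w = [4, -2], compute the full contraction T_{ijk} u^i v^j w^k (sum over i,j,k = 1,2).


S = sum over i,j,k of T_{ijk} u_i v_j w_k. Expanding all 8 terms:
T_{111}*u_1*v_1*w_1 = -1*4*2*4 = -32  (running total: -32)
T_{112}*u_1*v_1*w_2 = 1*4*2*-2 = -16  (running total: -48)
T_{121}*u_1*v_2*w_1 = -2*4*-2*4 = 64  (running total: 16)
T_{122}*u_1*v_2*w_2 = 2*4*-2*-2 = 32  (running total: 48)
T_{211}*u_2*v_1*w_1 = 3*1*2*4 = 24  (running total: 72)
T_{212}*u_2*v_1*w_2 = 3*1*2*-2 = -12  (running total: 60)
T_{221}*u_2*v_2*w_1 = 1*1*-2*4 = -8  (running total: 52)
T_{222}*u_2*v_2*w_2 = -1*1*-2*-2 = -4  (running total: 48)
S = 48

48


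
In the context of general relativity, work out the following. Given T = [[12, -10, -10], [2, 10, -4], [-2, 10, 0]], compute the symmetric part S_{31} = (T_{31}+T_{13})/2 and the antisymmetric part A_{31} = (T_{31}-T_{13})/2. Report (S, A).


T_{31} = -2
T_{13} = -10
S_{31} = (-2 + -10)/2 = -12/2 = -6
A_{31} = (-2 - -10)/2 = 8/2 = 4
Check: S + A = -6 + 4 = -2 = T_{31}.

(-6, 4)


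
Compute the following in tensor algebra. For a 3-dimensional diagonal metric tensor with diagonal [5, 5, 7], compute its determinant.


For a diagonal metric, the determinant is the product of diagonal entries.
Diagonal entries: 5, 5, 7
det(g) = 5 * 5 * 7 = 175

175


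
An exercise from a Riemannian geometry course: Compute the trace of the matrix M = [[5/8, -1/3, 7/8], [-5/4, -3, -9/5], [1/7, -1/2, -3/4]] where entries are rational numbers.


The trace is the sum of diagonal entries.
Diagonal: M[1,1] = 5/8, M[2,2] = -3, M[3,3] = -3/4
Tr(M) = 5/8 + -3 + -3/4
Computing step by step:
After adding M[1,1]: 5/8
After adding M[2,2]: -19/8
After adding M[3,3]: -25/8
Tr(M) = -25/8

-25/8


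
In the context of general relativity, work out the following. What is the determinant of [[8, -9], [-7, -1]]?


For a 2x2 matrix [[a, b], [c, d]], det = a*d - b*c.
a = 8, b = -9, c = -7, d = -1
a*d = 8 * -1 = -8
b*c = -9 * -7 = 63
det = -8 - 63 = -71

-71


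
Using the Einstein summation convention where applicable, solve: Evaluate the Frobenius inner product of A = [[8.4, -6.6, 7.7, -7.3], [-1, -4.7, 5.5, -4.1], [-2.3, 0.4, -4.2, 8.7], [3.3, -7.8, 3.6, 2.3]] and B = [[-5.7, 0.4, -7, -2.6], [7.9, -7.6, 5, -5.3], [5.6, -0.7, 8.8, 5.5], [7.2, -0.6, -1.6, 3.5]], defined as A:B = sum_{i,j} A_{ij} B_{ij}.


A:B = sum over all i,j of A_{ij} * B_{ij}.
Row 1: 8.4*-5.7=-47.88, -6.6*0.4=-2.64, 7.7*-7=-53.9, -7.3*-2.6=18.98 => row sum = -85.44
Row 2: -1*7.9=-7.9, -4.7*-7.6=35.72, 5.5*5=27.5, -4.1*-5.3=21.73 => row sum = 77.05
Row 3: -2.3*5.6=-12.88, 0.4*-0.7=-0.28, -4.2*8.8=-36.96, 8.7*5.5=47.85 => row sum = -2.27
Row 4: 3.3*7.2=23.76, -7.8*-0.6=4.68, 3.6*-1.6=-5.76, 2.3*3.5=8.05 => row sum = 30.73
Total = -85.44 + 77.05 + -2.27 + 30.73 = 20.07

20.07


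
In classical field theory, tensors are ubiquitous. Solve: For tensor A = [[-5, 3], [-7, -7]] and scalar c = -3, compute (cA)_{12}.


Scalar multiplication: (cA)_{ij} = c * A_{ij}.
c = -3
A_{12} = 3
(cA)_{12} = -3 * 3 = -9

-9


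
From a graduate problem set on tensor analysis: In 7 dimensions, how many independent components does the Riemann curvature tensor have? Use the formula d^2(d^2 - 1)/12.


The Riemann tensor in d dimensions has d^2(d^2 - 1)/12 independent components.
d = 7, so d^2 = 49
d^2 - 1 = 48
d^2(d^2 - 1) = 49 * 48 = 2352
Divide by 12: 2352 / 12 = 196

196


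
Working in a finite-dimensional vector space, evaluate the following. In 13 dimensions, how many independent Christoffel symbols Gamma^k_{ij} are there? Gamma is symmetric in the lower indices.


Christoffel symbols Gamma^k_{ij} are symmetric in i,j, so there are d * d(d+1)/2 independent symbols.
d = 13
d(d+1)/2 = 13 * 14 / 2 = 91
Total = 13 * 91 = 1183

1183


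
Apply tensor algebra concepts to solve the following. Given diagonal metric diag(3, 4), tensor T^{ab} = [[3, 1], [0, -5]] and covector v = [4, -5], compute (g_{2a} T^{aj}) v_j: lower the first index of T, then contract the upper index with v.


Step 1: lower the first index. For a diagonal metric, g_{ia} T^{aj} = g_{ii} T^{ij} (no sum on i).
g_{22} = 4
S_2{}^1 = 4 * T^{21} = 4 * 0 = 0
S_2{}^2 = 4 * T^{22} = 4 * -5 = -20
Step 2: contract S_2{}^j with v_j.
S_2{}^1 * v_1 = 0 * 4 = 0
S_2{}^2 * v_2 = -20 * -5 = 100
Result = 0 + 100 = 100

100


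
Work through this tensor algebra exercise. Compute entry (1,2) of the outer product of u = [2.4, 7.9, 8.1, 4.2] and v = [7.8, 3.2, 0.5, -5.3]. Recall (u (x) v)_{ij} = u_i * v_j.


The outer product entry T_{ij} = u_i * v_j.
We need i=1, j=2.
u_1 = 2.4, v_2 = 3.2
T_{1,2} = 2.4 * 3.2 = 7.68

7.68


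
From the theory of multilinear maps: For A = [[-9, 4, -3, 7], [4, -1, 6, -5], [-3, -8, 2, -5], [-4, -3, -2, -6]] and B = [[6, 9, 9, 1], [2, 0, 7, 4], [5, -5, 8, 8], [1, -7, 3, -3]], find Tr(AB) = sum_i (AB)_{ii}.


Tr(AB) = sum_i (AB)_{ii} where (AB)_{ii} = sum_k A_{ik} B_{ki}.
(AB)_{11} = -9*6 + 4*2 + -3*5 + 7*1 = -54
(AB)_{22} = 4*9 + -1*0 + 6*-5 + -5*-7 = 41
(AB)_{33} = -3*9 + -8*7 + 2*8 + -5*3 = -82
(AB)_{44} = -4*1 + -3*4 + -2*8 + -6*-3 = -14
Tr(AB) = -54 + 41 + -82 + -14 = -109

-109


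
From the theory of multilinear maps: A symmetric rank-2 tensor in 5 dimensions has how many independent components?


A symmetric rank-2 tensor in d dimensions has d(d+1)/2 independent components.
d = 5
d(d+1)/2 = 5 * 6 / 2 = 30 / 2 = 15

15


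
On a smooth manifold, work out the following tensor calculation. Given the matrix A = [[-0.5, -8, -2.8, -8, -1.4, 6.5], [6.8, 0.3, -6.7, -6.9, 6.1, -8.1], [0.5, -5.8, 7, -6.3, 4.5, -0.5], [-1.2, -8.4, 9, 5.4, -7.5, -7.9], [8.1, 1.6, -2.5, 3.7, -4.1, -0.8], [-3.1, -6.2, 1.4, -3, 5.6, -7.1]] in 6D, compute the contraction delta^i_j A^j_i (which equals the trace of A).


The contraction (trace) of a rank-2 tensor is the sum of its diagonal elements.
Diagonal entries: A[1,1] = -0.5, A[2,2] = 0.3, A[3,3] = 7, A[4,4] = 5.4, A[5,5] = -4.1, A[6,6] = -7.1
Tr(A) = -0.5 + 0.3 + 7 + 5.4 + -4.1 + -7.1 = 1

1


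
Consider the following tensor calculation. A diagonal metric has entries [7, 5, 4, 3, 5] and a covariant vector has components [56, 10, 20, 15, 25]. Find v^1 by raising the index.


To raise an index with a diagonal metric: v^i = v_i / g_{ii}.
For index 1: v_1 = 56, g_{11} = 7
v^1 = 56 / 7 = 8

8


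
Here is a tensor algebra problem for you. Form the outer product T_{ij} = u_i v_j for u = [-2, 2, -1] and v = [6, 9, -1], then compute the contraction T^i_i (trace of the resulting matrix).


The outer product gives T_{ij} = u_i v_j.
The trace (contraction) is Tr(T) = sum_i T_{ii} = sum_i u_i v_i.
Diagonal entries:
T_{11} = u_1 * v_1 = -2 * 6 = -12
T_{22} = u_2 * v_2 = 2 * 9 = 18
T_{33} = u_3 * v_3 = -1 * -1 = 1
Tr(T) = -12 + 18 + 1 = 7

7


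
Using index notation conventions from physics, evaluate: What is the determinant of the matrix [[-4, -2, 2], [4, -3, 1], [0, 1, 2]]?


Expanding along the first row, det(A) = a11*M_11 - a12*M_12 + a13*M_13, where M_1j is the (1,j) minor.
Minor M_11 = -3*2 - 1*1 = -7
Minor M_12 = 4*2 - 1*0 = 8
Minor M_13 = 4*1 - -3*0 = 4
det = -4*(-7) - -2*(8) + 2*(4)
    = 28 - -16 + 8
    = 52

52


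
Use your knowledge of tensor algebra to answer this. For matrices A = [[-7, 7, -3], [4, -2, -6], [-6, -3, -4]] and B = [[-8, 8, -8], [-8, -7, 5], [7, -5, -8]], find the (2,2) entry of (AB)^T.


(AB)^T_{ij} = (AB)_{ji} = sum_k A_{jk} B_{ki}.
For i=2, j=2 we need (AB)_{22}:
A_{21} * B_{12} = 4 * 8 = 32
A_{22} * B_{22} = -2 * -7 = 14
A_{23} * B_{32} = -6 * -5 = 30
Sum = 32 + 14 + 30 = 76

76


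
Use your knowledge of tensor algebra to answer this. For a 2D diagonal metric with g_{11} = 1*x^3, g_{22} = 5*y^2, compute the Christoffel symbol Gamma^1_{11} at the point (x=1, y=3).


For a diagonal metric, Gamma^k_{ij} = (1/2) g^{kk} (dg_{ik}/dx_j + dg_{jk}/dx_i - dg_{ij}/dx_k).
The metric is diagonal, so g_{ab} = 0 for a != b.
At the given point: g_{11} = 1, g_{22} = 45
g^{11} = 1/1
dg_{11}/dx_1 = dg_{11}/dx_1 = 3
dg_{11}/dx_1 = dg_{11}/dx_1 = 3
dg_{11}/dx_1 = dg_{11}/dx_1 = 3
Numerator = 3 + 3 - 3 = 3
Gamma^1_{11} = 3 / (2 * 1) = 3/2

3/2


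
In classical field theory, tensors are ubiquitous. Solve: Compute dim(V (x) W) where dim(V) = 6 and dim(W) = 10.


The dimension of a tensor product is the product of dimensions.
dim(V) = 6, dim(W) = 10
dim(V (x) W) = 6 * 10 = 60

60


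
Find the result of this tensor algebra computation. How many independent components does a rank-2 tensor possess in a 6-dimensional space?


The number of components of a rank-r tensor in d dimensions is d^r.
Here d = 6 and r = 2.
6^2 = 36

36


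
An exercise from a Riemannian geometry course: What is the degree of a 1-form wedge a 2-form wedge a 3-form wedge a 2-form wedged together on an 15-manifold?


The degree of a wedge product is the sum of the degrees of the individual forms.
Degrees: 1, 2, 3, 2
Total degree = 1 + 2 + 3 + 2 = 8

8


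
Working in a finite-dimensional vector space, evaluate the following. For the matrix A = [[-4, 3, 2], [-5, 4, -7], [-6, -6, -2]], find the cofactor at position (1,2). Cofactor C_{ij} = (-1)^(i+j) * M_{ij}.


To find cofactor C_{12}, delete row 1 and column 2.
The resulting 2x2 submatrix is: [[-5, -7], [-6, -2]]
Minor M_{12} = -5*-2 - -7*-6
  = 10 - 42 = -32
Sign = (-1)^(1+2) = (-1)^3 = -1
Cofactor C_{12} = -1 * -32 = 32

32


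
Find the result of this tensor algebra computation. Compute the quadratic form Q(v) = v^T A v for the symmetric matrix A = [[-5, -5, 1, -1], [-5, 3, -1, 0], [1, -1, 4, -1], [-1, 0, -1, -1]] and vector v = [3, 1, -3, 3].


First compute Av:
(Av)_1 = -5*3 + -5*1 + 1*-3 + -1*3 = -26
(Av)_2 = -5*3 + 3*1 + -1*-3 + 0*3 = -9
(Av)_3 = 1*3 + -1*1 + 4*-3 + -1*3 = -13
(Av)_4 = -1*3 + 0*1 + -1*-3 + -1*3 = -3
Av = [-26, -9, -13, -3]
Then v^T (Av) = 3*-26 + 1*-9 + -3*-13 + 3*-3
= -78 + -9 + 39 + -9 = -57

-57


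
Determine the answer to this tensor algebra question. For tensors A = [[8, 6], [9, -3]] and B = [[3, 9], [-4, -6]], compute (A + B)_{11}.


Tensor addition is component-wise: (A + B)_{ij} = A_{ij} + B_{ij}.
A_{11} = 8
B_{11} = 3
(A + B)_{11} = 8 + 3 = 11

11


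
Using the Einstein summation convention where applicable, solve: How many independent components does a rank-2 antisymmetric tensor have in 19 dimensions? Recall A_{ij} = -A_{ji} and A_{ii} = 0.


An antisymmetric rank-2 tensor satisfies A_{ij} = -A_{ji}, so diagonal entries are zero.
The independent components are the upper-triangular entries: C(n, 2) = n(n-1)/2.
n = 19
C(19, 2) = 19 * 18 / 2 = 342 / 2 = 171

171


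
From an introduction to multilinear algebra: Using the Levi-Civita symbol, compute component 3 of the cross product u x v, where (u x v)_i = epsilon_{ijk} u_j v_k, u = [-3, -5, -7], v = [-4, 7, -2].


(u x v)_3 = sum_{j,k} epsilon_{3jk} u_j v_k. Only permutations of (1,2,3) contribute; the two non-zero terms are:
eps_{312} u_1 v_2 = 1 * -3 * 7 = -21
eps_{321} u_2 v_1 = -1 * -5 * -4 = -20
(u x v)_3 = -41

-41


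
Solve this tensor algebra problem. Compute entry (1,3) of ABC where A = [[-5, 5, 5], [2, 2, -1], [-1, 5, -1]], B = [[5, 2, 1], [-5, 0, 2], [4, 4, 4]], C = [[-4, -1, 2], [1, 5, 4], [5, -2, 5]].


(ABC)_{13} = sum_m (AB)_{1m} C_{m3}. First compute row 1 of AB.
(AB)_{11} = -5*5 + 5*-5 + 5*4 = -30
(AB)_{12} = -5*2 + 5*0 + 5*4 = 10
(AB)_{13} = -5*1 + 5*2 + 5*4 = 25
Now contract with column 3 of C:
(AB)_{11} * C_{13} = -30 * 2 = -60
(AB)_{12} * C_{23} = 10 * 4 = 40
(AB)_{13} * C_{33} = 25 * 5 = 125
(ABC)_{13} = -60 + 40 + 125 = 105

105


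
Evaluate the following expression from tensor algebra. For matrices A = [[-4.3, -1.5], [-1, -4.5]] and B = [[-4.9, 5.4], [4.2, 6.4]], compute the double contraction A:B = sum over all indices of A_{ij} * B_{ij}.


A:B = sum over all i,j of A_{ij} * B_{ij}.
Row 1: -4.3*-4.9=21.07, -1.5*5.4=-8.1 => row sum = 12.97
Row 2: -1*4.2=-4.2, -4.5*6.4=-28.8 => row sum = -33
Total = 12.97 + -33 = -20.03

-20.03


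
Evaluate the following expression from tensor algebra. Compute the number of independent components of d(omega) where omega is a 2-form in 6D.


The exterior derivative of a p-form is a (p+1)-form.
Its number of independent components is C(n, p+1).
n = 6, p+1 = 3
C(6, 3) = 20

20


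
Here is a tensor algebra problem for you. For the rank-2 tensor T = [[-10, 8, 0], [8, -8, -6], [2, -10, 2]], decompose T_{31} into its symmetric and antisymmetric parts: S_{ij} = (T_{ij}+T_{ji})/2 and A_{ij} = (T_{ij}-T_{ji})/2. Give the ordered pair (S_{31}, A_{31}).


T_{31} = 2
T_{13} = 0
S_{31} = (2 + 0)/2 = 2/2 = 1
A_{31} = (2 - 0)/2 = 2/2 = 1
Check: S + A = 1 + 1 = 2 = T_{31}.

(1, 1)


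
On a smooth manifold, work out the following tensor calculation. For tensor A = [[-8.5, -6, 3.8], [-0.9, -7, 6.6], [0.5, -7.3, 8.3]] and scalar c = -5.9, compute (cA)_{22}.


Scalar multiplication: (cA)_{ij} = c * A_{ij}.
c = -5.9
A_{22} = -7
(cA)_{22} = -5.9 * -7 = 41.3

41.3


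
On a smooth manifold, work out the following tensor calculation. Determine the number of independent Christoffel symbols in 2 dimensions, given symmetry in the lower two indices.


Christoffel symbols Gamma^k_{ij} are symmetric in i,j, so there are d * d(d+1)/2 independent symbols.
d = 2
d(d+1)/2 = 2 * 3 / 2 = 3
Total = 2 * 3 = 6

6


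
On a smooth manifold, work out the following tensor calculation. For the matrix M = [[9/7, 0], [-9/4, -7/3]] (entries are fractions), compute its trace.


The trace is the sum of diagonal entries.
Diagonal: M[1,1] = 9/7, M[2,2] = -7/3
Tr(M) = 9/7 + -7/3
Computing step by step:
After adding M[1,1]: 9/7
After adding M[2,2]: -22/21
Tr(M) = -22/21

-22/21


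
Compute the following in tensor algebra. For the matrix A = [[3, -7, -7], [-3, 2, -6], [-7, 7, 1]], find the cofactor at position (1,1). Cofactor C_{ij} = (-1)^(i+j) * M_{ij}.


To find cofactor C_{11}, delete row 1 and column 1.
The resulting 2x2 submatrix is: [[2, -6], [7, 1]]
Minor M_{11} = 2*1 - -6*7
  = 2 - -42 = 44
Sign = (-1)^(1+1) = (-1)^2 = 1
Cofactor C_{11} = 1 * 44 = 44

44


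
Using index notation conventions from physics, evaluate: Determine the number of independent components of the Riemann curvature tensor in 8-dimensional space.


The Riemann tensor in d dimensions has d^2(d^2 - 1)/12 independent components.
d = 8, so d^2 = 64
d^2 - 1 = 63
d^2(d^2 - 1) = 64 * 63 = 4032
Divide by 12: 4032 / 12 = 336

336


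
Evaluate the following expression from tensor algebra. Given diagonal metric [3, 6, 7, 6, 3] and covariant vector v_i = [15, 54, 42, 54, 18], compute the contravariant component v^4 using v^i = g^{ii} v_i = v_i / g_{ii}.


To raise an index with a diagonal metric: v^i = v_i / g_{ii}.
For index 4: v_4 = 54, g_{44} = 6
v^4 = 54 / 6 = 9

9


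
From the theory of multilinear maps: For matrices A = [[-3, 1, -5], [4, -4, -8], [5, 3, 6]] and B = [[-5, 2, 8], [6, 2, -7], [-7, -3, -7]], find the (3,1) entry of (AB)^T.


(AB)^T_{ij} = (AB)_{ji} = sum_k A_{jk} B_{ki}.
For i=3, j=1 we need (AB)_{13}:
A_{11} * B_{13} = -3 * 8 = -24
A_{12} * B_{23} = 1 * -7 = -7
A_{13} * B_{33} = -5 * -7 = 35
Sum = -24 + -7 + 35 = 4

4


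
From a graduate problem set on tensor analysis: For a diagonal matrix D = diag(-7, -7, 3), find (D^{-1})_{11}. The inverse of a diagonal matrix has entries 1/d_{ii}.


For a diagonal matrix, the inverse has entries (D^{-1})_{ii} = 1/d_{ii}.
The diagonal entries are: d_{11} = -7, d_{22} = -7, d_{33} = 3
We need (D^{-1})_{11} = 1/d_{11} = 1/-7 = -1/7

-1/7


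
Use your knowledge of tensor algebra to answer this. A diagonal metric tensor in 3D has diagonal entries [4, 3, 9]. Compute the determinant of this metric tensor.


For a diagonal metric, the determinant is the product of diagonal entries.
Diagonal entries: 4, 3, 9
det(g) = 4 * 3 * 9 = 108

108


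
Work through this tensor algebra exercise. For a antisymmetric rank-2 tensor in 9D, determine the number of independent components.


A antisymmetric rank-2 tensor in d dimensions has d(d-1)/2 independent components.
d = 9
d(d-1)/2 = 9 * 8 / 2 = 72 / 2 = 36

36


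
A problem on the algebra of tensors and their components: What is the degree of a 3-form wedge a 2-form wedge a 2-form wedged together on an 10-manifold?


The degree of a wedge product is the sum of the degrees of the individual forms.
Degrees: 3, 2, 2
Total degree = 3 + 2 + 2 = 7

7


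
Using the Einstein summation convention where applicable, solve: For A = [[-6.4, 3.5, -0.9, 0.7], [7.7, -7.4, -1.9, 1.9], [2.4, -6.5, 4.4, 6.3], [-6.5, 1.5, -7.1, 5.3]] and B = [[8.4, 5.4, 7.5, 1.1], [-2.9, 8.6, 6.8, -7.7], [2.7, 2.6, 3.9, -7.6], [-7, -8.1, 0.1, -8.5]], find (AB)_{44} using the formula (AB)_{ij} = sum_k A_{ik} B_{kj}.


(AB)_{ij} = sum_k A_{ik} B_{kj}.
For i=4, j=4:
A_{41} * B_{14} = -6.5 * 1.1 = -7.15
A_{42} * B_{24} = 1.5 * -7.7 = -11.55
A_{43} * B_{34} = -7.1 * -7.6 = 53.96
A_{44} * B_{44} = 5.3 * -8.5 = -45.05
Sum = -7.15 + -11.55 + 53.96 + -45.05 = -9.79

-9.79


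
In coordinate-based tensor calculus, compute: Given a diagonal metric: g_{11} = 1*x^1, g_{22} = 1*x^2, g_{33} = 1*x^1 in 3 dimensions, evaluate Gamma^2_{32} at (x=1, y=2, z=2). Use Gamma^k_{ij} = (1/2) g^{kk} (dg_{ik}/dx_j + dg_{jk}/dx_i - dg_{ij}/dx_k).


For a diagonal metric, Gamma^k_{ij} = (1/2) g^{kk} (dg_{ik}/dx_j + dg_{jk}/dx_i - dg_{ij}/dx_k).
The metric is diagonal, so g_{ab} = 0 for a != b.
At the given point: g_{11} = 1, g_{22} = 1, g_{33} = 1
g^{22} = 1/1
dg_{32}/dx_2 = 0 (off-diagonal)
dg_{22}/dx_3 = dg_{22}/dx_3 = 0
dg_{32}/dx_2 = 0 (off-diagonal)
Numerator = 0 + 0 - 0 = 0
Gamma^2_{32} = 0 / (2 * 1) = 0

0


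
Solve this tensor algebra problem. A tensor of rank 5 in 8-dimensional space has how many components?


The number of components of a rank-r tensor in d dimensions is d^r.
Here d = 8 and r = 5.
8^5 = 32768

32768


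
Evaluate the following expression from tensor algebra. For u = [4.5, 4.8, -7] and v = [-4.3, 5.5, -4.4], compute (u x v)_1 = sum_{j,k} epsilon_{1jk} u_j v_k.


(u x v)_1 = sum_{j,k} epsilon_{1jk} u_j v_k. Only permutations of (1,2,3) contribute; the two non-zero terms are:
eps_{123} u_2 v_3 = 1 * 4.8 * -4.4 = -21.12
eps_{132} u_3 v_2 = -1 * -7 * 5.5 = 38.5
(u x v)_1 = 17.38

17.38


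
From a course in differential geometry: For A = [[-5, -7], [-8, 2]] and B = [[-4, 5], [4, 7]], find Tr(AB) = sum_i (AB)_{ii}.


Tr(AB) = sum_i (AB)_{ii} where (AB)_{ii} = sum_k A_{ik} B_{ki}.
(AB)_{11} = -5*-4 + -7*4 = -8
(AB)_{22} = -8*5 + 2*7 = -26
Tr(AB) = -8 + -26 = -34

-34


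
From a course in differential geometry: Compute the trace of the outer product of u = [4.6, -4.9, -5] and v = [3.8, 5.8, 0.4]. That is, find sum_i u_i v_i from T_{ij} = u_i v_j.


The outer product gives T_{ij} = u_i v_j.
The trace (contraction) is Tr(T) = sum_i T_{ii} = sum_i u_i v_i.
Diagonal entries:
T_{11} = u_1 * v_1 = 4.6 * 3.8 = 17.48
T_{22} = u_2 * v_2 = -4.9 * 5.8 = -28.42
T_{33} = u_3 * v_3 = -5 * 0.4 = -2
Tr(T) = 17.48 + -28.42 + -2 = -12.94

-12.94


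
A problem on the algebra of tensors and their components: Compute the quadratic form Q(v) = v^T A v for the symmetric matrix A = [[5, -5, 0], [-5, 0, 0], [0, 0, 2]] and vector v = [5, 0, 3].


First compute Av:
(Av)_1 = 5*5 + -5*0 + 0*3 = 25
(Av)_2 = -5*5 + 0*0 + 0*3 = -25
(Av)_3 = 0*5 + 0*0 + 2*3 = 6
Av = [25, -25, 6]
Then v^T (Av) = 5*25 + 0*-25 + 3*6
= 125 + 0 + 18 = 143

143


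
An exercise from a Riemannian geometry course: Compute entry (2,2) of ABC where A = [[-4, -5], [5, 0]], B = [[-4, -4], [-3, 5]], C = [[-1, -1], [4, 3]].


(ABC)_{22} = sum_m (AB)_{2m} C_{m2}. First compute row 2 of AB.
(AB)_{21} = 5*-4 + 0*-3 = -20
(AB)_{22} = 5*-4 + 0*5 = -20
Now contract with column 2 of C:
(AB)_{21} * C_{12} = -20 * -1 = 20
(AB)_{22} * C_{22} = -20 * 3 = -60
(ABC)_{22} = 20 + -60 = -40

-40


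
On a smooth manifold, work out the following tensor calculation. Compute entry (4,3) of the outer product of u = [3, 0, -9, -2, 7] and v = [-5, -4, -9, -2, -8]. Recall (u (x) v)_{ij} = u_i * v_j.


The outer product entry T_{ij} = u_i * v_j.
We need i=4, j=3.
u_4 = -2, v_3 = -9
T_{4,3} = -2 * -9 = 18

18


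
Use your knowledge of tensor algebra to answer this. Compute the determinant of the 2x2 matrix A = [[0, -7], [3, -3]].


For a 2x2 matrix [[a, b], [c, d]], det = a*d - b*c.
a = 0, b = -7, c = 3, d = -3
a*d = 0 * -3 = 0
b*c = -7 * 3 = -21
det = 0 - -21 = 21

21


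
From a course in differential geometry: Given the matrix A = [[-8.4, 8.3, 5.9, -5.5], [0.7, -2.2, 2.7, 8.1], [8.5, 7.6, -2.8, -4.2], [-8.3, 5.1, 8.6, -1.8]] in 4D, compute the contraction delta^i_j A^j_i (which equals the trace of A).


The contraction (trace) of a rank-2 tensor is the sum of its diagonal elements.
Diagonal entries: A[1,1] = -8.4, A[2,2] = -2.2, A[3,3] = -2.8, A[4,4] = -1.8
Tr(A) = -8.4 + -2.2 + -2.8 + -1.8 = -15.2

-15.2


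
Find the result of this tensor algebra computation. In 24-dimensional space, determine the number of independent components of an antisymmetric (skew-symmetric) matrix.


An antisymmetric rank-2 tensor satisfies A_{ij} = -A_{ji}, so diagonal entries are zero.
The independent components are the upper-triangular entries: C(n, 2) = n(n-1)/2.
n = 24
C(24, 2) = 24 * 23 / 2 = 552 / 2 = 276

276


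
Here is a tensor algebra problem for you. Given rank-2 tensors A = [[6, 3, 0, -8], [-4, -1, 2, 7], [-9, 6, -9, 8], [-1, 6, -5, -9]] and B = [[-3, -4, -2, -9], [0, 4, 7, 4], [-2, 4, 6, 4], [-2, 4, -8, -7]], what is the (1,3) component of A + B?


Tensor addition is component-wise: (A + B)_{ij} = A_{ij} + B_{ij}.
A_{13} = 0
B_{13} = -2
(A + B)_{13} = 0 + -2 = -2

-2


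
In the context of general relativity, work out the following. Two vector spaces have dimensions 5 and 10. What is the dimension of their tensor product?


The dimension of a tensor product is the product of dimensions.
dim(V) = 5, dim(W) = 10
dim(V (x) W) = 5 * 10 = 50

50


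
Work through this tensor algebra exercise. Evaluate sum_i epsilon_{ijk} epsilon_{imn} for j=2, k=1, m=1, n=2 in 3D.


Using the identity: epsilon_{ijk} epsilon_{imn} = delta_{jm} delta_{kn} - delta_{jn} delta_{km}.
delta_{21} = 0
delta_{12} = 0
delta_{22} = 1
delta_{11} = 1
Result = 0 * 0 - 1 * 1 = 0 - 1 = -1

-1


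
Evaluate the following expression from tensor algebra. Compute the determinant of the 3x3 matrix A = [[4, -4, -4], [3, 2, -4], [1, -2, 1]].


Expanding along the first row, det(A) = a11*M_11 - a12*M_12 + a13*M_13, where M_1j is the (1,j) minor.
Minor M_11 = 2*1 - -4*-2 = -6
Minor M_12 = 3*1 - -4*1 = 7
Minor M_13 = 3*-2 - 2*1 = -8
det = 4*(-6) - -4*(7) + -4*(-8)
    = -24 - -28 + 32
    = 36

36


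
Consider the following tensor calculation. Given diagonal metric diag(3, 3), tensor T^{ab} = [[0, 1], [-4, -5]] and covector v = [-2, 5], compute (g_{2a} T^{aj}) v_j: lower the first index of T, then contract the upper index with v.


Step 1: lower the first index. For a diagonal metric, g_{ia} T^{aj} = g_{ii} T^{ij} (no sum on i).
g_{22} = 3
S_2{}^1 = 3 * T^{21} = 3 * -4 = -12
S_2{}^2 = 3 * T^{22} = 3 * -5 = -15
Step 2: contract S_2{}^j with v_j.
S_2{}^1 * v_1 = -12 * -2 = 24
S_2{}^2 * v_2 = -15 * 5 = -75
Result = 24 + -75 = -51

-51


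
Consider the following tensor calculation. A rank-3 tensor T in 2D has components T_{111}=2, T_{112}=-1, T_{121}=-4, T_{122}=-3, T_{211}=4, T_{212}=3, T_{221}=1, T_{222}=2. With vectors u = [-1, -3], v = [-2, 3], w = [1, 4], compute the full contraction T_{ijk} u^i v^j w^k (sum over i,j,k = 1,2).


S = sum over i,j,k of T_{ijk} u_i v_j w_k. Expanding all 8 terms:
T_{111}*u_1*v_1*w_1 = 2*-1*-2*1 = 4  (running total: 4)
T_{112}*u_1*v_1*w_2 = -1*-1*-2*4 = -8  (running total: -4)
T_{121}*u_1*v_2*w_1 = -4*-1*3*1 = 12  (running total: 8)
T_{122}*u_1*v_2*w_2 = -3*-1*3*4 = 36  (running total: 44)
T_{211}*u_2*v_1*w_1 = 4*-3*-2*1 = 24  (running total: 68)
T_{212}*u_2*v_1*w_2 = 3*-3*-2*4 = 72  (running total: 140)
T_{221}*u_2*v_2*w_1 = 1*-3*3*1 = -9  (running total: 131)
T_{222}*u_2*v_2*w_2 = 2*-3*3*4 = -72  (running total: 59)
S = 59

59


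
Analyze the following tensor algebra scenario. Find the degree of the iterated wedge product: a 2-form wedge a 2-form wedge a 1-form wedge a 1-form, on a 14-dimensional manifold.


The degree of a wedge product is the sum of the degrees of the individual forms.
Degrees: 2, 2, 1, 1
Total degree = 2 + 2 + 1 + 1 = 6

6


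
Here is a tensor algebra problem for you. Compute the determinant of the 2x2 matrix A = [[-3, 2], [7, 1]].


For a 2x2 matrix [[a, b], [c, d]], det = a*d - b*c.
a = -3, b = 2, c = 7, d = 1
a*d = -3 * 1 = -3
b*c = 2 * 7 = 14
det = -3 - 14 = -17

-17


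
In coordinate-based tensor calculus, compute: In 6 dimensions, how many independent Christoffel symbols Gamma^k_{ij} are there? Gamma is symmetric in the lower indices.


Christoffel symbols Gamma^k_{ij} are symmetric in i,j, so there are d * d(d+1)/2 independent symbols.
d = 6
d(d+1)/2 = 6 * 7 / 2 = 21
Total = 6 * 21 = 126

126


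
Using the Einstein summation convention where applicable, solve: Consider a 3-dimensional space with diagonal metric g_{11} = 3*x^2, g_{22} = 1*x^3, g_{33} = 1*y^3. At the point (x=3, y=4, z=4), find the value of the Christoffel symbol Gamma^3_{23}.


For a diagonal metric, Gamma^k_{ij} = (1/2) g^{kk} (dg_{ik}/dx_j + dg_{jk}/dx_i - dg_{ij}/dx_k).
The metric is diagonal, so g_{ab} = 0 for a != b.
At the given point: g_{11} = 27, g_{22} = 27, g_{33} = 64
g^{33} = 1/64
dg_{23}/dx_3 = 0 (off-diagonal)
dg_{33}/dx_2 = dg_{33}/dx_2 = 48
dg_{23}/dx_3 = 0 (off-diagonal)
Numerator = 0 + 48 - 0 = 48
Gamma^3_{23} = 48 / (2 * 64) = 3/8

3/8


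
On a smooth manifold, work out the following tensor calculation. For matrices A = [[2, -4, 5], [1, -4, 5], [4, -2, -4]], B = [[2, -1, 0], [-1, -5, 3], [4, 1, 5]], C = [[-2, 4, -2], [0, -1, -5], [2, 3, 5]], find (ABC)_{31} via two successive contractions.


(ABC)_{31} = sum_m (AB)_{3m} C_{m1}. First compute row 3 of AB.
(AB)_{31} = 4*2 + -2*-1 + -4*4 = -6
(AB)_{32} = 4*-1 + -2*-5 + -4*1 = 2
(AB)_{33} = 4*0 + -2*3 + -4*5 = -26
Now contract with column 1 of C:
(AB)_{31} * C_{11} = -6 * -2 = 12
(AB)_{32} * C_{21} = 2 * 0 = 0
(AB)_{33} * C_{31} = -26 * 2 = -52
(ABC)_{31} = 12 + 0 + -52 = -40

-40


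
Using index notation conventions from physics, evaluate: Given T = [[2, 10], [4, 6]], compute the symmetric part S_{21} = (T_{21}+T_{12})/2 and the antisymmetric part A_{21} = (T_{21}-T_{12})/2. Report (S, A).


T_{21} = 4
T_{12} = 10
S_{21} = (4 + 10)/2 = 14/2 = 7
A_{21} = (4 - 10)/2 = -6/2 = -3
Check: S + A = 7 + -3 = 4 = T_{21}.

(7, -3)


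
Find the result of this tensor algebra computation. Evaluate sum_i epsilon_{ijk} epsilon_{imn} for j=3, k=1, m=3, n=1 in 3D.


Using the identity: epsilon_{ijk} epsilon_{imn} = delta_{jm} delta_{kn} - delta_{jn} delta_{km}.
delta_{33} = 1
delta_{11} = 1
delta_{31} = 0
delta_{13} = 0
Result = 1 * 1 - 0 * 0 = 1 - 0 = 1

1


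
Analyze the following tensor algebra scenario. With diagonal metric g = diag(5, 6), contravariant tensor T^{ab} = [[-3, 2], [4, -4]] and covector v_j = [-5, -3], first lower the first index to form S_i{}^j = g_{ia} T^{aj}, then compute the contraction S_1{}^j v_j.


Step 1: lower the first index. For a diagonal metric, g_{ia} T^{aj} = g_{ii} T^{ij} (no sum on i).
g_{11} = 5
S_1{}^1 = 5 * T^{11} = 5 * -3 = -15
S_1{}^2 = 5 * T^{12} = 5 * 2 = 10
Step 2: contract S_1{}^j with v_j.
S_1{}^1 * v_1 = -15 * -5 = 75
S_1{}^2 * v_2 = 10 * -3 = -30
Result = 75 + -30 = 45

45


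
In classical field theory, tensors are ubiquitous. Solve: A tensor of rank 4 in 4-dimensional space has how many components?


The number of components of a rank-r tensor in d dimensions is d^r.
Here d = 4 and r = 4.
4^4 = 256

256
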